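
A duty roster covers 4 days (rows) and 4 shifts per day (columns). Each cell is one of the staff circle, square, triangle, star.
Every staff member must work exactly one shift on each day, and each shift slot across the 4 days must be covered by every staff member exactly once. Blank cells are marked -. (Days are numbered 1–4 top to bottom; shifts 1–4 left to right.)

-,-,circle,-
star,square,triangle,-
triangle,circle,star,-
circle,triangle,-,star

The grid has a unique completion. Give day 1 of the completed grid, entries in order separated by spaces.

Day 1, shift 1: day 1 has {circle} and shift 1 has {circle, triangle, star}, leaving only square.
Day 1, shift 2: day 1 has {circle, square} and shift 2 has {circle, square, triangle}, leaving only star.
Day 1, shift 4: day 1 has {circle, square, star} and shift 4 has {star}, leaving only triangle.
So day 1 reads: square star circle triangle.

square star circle triangle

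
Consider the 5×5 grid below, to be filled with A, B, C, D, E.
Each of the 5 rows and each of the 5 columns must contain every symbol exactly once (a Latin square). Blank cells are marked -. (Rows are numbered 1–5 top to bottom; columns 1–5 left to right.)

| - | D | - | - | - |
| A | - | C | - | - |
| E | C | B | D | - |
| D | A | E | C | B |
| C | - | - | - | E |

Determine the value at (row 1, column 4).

Row 1, column 1: row 1 has {D} and column 1 has {A, C, D, E}, leaving only B.
Row 1, column 3: row 1 has {B, D} and column 3 has {B, C, E}, leaving only A.
Row 1 already has {A, B, D} and column 4 already has {C, D}, so row 1, column 4 must be E.

E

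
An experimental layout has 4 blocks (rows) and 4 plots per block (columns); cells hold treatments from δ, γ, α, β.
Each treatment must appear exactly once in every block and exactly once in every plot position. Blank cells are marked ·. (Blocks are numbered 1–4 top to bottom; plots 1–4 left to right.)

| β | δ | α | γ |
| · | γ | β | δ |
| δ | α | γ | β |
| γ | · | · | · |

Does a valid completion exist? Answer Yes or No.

Yes

No block or plot among the givens repeats a symbol, and propagating forced cells runs into no contradiction.
One valid completion exists (for instance, β δ α γ / α γ β δ / δ α γ β / γ β δ α).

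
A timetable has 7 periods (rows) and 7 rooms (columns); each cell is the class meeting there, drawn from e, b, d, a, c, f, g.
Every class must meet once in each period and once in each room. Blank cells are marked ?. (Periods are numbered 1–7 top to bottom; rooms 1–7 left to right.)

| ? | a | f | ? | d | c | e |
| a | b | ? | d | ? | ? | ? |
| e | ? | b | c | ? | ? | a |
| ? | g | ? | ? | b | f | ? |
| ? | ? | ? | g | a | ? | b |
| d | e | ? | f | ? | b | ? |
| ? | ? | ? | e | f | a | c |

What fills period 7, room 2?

Period 7 already has {e, a, c, f} and room 2 already has {e, b, a, g}, so period 7, room 2 must be d.

d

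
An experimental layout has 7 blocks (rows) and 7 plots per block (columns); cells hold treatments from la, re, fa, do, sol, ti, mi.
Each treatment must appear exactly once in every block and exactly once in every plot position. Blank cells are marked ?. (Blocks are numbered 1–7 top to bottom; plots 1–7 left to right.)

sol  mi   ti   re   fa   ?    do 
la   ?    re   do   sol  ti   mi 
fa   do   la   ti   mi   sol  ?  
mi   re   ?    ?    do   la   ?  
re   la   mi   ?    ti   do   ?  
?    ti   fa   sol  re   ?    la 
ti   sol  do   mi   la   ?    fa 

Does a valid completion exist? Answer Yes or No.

No

Block 1, plot 6: block 1 together with plot 6 already contain {la, re, fa, do, sol, ti, mi} — every symbol — so nothing can go there. The grid has no valid completion.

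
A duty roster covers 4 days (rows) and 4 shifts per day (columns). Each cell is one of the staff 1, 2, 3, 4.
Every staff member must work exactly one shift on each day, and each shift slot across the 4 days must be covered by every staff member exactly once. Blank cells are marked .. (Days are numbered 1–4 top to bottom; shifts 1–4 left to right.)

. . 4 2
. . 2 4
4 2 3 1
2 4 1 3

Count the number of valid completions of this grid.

2

Day 1, shift 1: eliminating its day and shift leaves {1, 3}.
Day 1, shift 2: eliminating its day and shift leaves {1, 3}.
Day 2, shift 1: eliminating its day and shift leaves {1, 3}.
Day 2, shift 2: eliminating its day and shift leaves {1, 3}.
Enumerating the assignments across these blanks that avoid any day or shift repeat gives 2 completions.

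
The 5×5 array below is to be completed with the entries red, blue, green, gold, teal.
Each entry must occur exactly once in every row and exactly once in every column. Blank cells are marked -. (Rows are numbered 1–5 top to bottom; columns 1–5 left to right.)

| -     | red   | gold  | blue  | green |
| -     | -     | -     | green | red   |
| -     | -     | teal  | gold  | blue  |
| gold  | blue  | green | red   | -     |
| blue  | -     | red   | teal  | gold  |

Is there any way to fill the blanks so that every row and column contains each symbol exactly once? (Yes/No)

Row 1, column 1: row 1 has {red, blue, green, gold} and column 1 has {blue, gold}, so it must be teal.
Now row 2, column 1: row 2 together with column 1 already contain {red, blue, green, gold, teal} — every symbol — so nothing can go there. The grid has no valid completion.

No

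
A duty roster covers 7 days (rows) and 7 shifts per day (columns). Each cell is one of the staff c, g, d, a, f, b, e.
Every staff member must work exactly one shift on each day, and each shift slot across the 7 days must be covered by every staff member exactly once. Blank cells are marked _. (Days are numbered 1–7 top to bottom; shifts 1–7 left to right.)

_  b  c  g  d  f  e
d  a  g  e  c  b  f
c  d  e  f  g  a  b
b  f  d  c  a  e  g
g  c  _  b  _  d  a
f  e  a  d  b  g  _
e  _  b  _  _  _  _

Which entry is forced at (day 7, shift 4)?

a

Day 7 already has {b, e} and shift 4 already has {c, g, d, f, b, e}, so day 7, shift 4 must be a.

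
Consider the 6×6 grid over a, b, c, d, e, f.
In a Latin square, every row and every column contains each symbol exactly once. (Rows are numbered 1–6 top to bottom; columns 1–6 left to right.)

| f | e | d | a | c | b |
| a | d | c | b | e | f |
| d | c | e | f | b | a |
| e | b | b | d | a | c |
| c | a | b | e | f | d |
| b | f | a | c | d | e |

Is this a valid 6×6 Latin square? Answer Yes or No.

No

Column 3 contains b twice (at rows 4 and 5), so it is not a permutation.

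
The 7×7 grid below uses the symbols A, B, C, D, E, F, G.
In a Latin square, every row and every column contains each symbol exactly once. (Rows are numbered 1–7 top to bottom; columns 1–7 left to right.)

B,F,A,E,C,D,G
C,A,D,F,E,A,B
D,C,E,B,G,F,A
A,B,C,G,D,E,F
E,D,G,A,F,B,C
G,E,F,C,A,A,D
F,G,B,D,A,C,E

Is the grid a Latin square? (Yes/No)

No

Row 6 contains A twice (at columns 5 and 6); row 2 is also not a permutation.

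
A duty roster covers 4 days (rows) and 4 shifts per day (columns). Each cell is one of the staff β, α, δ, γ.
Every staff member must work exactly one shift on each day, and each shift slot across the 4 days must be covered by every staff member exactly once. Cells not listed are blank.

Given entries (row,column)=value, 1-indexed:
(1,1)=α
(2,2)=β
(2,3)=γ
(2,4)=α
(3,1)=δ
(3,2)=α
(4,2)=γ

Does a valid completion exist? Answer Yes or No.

Day 2, shift 1: day 2 together with shift 1 already contain {β, α, δ, γ} — every symbol — so nothing can go there. The grid has no valid completion.

No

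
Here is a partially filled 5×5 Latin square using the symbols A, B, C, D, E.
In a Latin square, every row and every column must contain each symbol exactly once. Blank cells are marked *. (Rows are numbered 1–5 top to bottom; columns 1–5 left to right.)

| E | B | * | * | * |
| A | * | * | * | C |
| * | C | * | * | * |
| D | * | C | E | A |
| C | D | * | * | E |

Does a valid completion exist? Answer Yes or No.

Row 4, column 2: row 4 together with column 2 already contain {A, B, C, D, E} — every symbol — so nothing can go there. The grid has no valid completion.

No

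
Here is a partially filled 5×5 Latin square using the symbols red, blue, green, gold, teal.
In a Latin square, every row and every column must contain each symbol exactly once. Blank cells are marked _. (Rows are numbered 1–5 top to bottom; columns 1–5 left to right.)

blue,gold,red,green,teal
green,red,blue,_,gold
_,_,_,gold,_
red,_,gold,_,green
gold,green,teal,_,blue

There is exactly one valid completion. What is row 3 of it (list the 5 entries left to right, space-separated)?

teal blue green gold red

Row 3, column 1: row 3 has {gold} and column 1 has {red, blue, green, gold}, leaving only teal.
Row 3, column 2: row 3 has {gold, teal} and column 2 has {red, green, gold}, leaving only blue.
Row 3, column 3: row 3 has {blue, gold, teal} and column 3 has {red, blue, gold, teal}, leaving only green.
Row 3, column 5: row 3 has {blue, green, gold, teal} and column 5 has {blue, green, gold, teal}, leaving only red.
So row 3 reads: teal blue green gold red.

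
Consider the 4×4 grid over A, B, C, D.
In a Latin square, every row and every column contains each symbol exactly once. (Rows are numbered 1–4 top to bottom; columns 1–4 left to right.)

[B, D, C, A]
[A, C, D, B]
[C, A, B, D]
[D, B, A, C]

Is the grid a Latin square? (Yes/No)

Yes

Each row is a permutation of the 4 symbols, and so is each column.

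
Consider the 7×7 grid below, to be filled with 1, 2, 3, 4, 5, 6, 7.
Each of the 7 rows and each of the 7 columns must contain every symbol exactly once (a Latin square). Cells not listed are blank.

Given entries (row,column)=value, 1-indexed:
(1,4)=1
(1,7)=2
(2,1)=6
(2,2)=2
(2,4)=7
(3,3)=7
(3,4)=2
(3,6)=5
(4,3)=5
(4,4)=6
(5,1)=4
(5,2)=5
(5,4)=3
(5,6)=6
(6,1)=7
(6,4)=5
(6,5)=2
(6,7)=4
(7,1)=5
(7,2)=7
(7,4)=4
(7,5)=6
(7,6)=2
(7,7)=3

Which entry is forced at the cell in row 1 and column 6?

Row 1, column 1: row 1 has {1, 2} and column 1 has {4, 5, 6, 7}, leaving only 3.
Row 3, column 1: row 3 has {2, 5, 7} and column 1 has {3, 4, 5, 6, 7}, leaving only 1.
Row 3, column 7: row 3 has {1, 2, 5, 7} and column 7 has {2, 3, 4}, leaving only 6.
Row 4, column 1: row 4 has {5, 6} and column 1 has {1, 3, 4, 5, 6, 7}, leaving only 2.
Row 7, column 3: row 7 has {2, 3, 4, 5, 6, 7} and column 3 has {5, 7}, leaving only 1.
Row 5, column 3: row 5 has {3, 4, 5, 6} and column 3 has {1, 5, 7}, leaving only 2.
Row 1, column 6 is narrowed to {4, 7}.
If it were 4, then row 1, column 3 would be left with no valid symbol.
So row 1, column 6 must be 7.

7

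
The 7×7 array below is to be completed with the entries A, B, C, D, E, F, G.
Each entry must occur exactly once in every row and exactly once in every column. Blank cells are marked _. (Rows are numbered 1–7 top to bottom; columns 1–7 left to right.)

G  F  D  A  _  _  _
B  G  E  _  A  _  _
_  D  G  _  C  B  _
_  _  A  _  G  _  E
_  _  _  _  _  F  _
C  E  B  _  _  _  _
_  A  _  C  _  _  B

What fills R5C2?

B

Row 1, column 7: row 1 has {A, D, F, G} and column 7 has {B, E}, leaving only C.
Row 1, column 6: row 1 has {A, C, D, F, G} and column 6 has {B, F}, leaving only E.
Row 1, column 5: row 1 has {A, C, D, E, F, G} and column 5 has {A, C, G}, leaving only B.
Row 5, column 3: row 5 has {F} and column 3 has {A, B, D, E, G}, leaving only C.
Row 5 already has {C, F} and column 2 already has {A, D, E, F, G}, so row 5, column 2 must be B.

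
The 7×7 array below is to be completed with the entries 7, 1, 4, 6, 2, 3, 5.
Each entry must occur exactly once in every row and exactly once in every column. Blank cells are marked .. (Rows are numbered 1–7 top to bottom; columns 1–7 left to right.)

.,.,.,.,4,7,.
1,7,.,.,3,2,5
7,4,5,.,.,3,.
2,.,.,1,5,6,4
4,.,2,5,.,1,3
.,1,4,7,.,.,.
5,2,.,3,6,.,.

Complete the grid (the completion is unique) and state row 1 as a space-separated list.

Row 2, column 3: row 2 has {7, 1, 2, 3, 5} and column 3 has {4, 2, 5}, leaving only 6.
Row 2, column 4: row 2 has {7, 1, 6, 2, 3, 5} and column 4 has {7, 1, 3, 5}, leaving only 4.
Row 4, column 2: row 4 has {1, 4, 6, 2, 5} and column 2 has {7, 1, 4, 2}, leaving only 3.
Row 4, column 3: row 4 has {1, 4, 6, 2, 3, 5} and column 3 has {4, 6, 2, 5}, leaving only 7.
Row 5, column 2: row 5 has {1, 4, 2, 3, 5} and column 2 has {7, 1, 4, 2, 3}, leaving only 6.
Row 1, column 2: row 1 has {7, 4} and column 2 has {7, 1, 4, 6, 2, 3}, leaving only 5.
Row 5, column 5: row 5 has {1, 4, 6, 2, 3, 5} and column 5 has {4, 6, 3, 5}, leaving only 7.
Row 6, column 5: row 6 has {7, 1, 4} and column 5 has {7, 4, 6, 3, 5}, leaving only 2.
Row 3, column 5: row 3 has {7, 4, 3, 5} and column 5 has {7, 4, 6, 2, 3, 5}, leaving only 1.
Row 6, column 6: row 6 has {7, 1, 4, 2} and column 6 has {7, 1, 6, 2, 3}, leaving only 5.
Row 6, column 7: row 6 has {7, 1, 4, 2, 5} and column 7 has {4, 3, 5}, leaving only 6.
Row 3, column 7: row 3 has {7, 1, 4, 3, 5} and column 7 has {4, 6, 3, 5}, leaving only 2.
Row 1, column 7: row 1 has {7, 4, 5} and column 7 has {4, 6, 2, 3, 5}, leaving only 1.
Row 1, column 3: row 1 has {7, 1, 4, 5} and column 3 has {7, 4, 6, 2, 5}, leaving only 3.
Row 1, column 1: row 1 has {7, 1, 4, 3, 5} and column 1 has {7, 1, 4, 2, 5}, leaving only 6.
Row 1, column 4: row 1 has {7, 1, 4, 6, 3, 5} and column 4 has {7, 1, 4, 3, 5}, leaving only 2.
So row 1 reads: 6 5 3 2 4 7 1.

6 5 3 2 4 7 1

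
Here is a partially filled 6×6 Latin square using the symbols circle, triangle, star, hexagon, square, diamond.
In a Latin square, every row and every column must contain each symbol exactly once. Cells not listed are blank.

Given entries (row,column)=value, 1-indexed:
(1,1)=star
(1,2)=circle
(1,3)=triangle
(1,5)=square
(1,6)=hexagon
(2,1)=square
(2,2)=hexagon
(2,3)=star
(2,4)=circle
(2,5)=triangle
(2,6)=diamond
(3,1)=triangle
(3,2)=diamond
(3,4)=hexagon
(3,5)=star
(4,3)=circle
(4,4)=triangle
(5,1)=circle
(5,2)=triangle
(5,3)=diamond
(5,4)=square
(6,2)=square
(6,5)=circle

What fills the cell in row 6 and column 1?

Row 1, column 4: row 1 has {circle, triangle, star, hexagon, square} and column 4 has {circle, triangle, hexagon, square}, leaving only diamond.
Row 3, column 3: row 3 has {triangle, star, hexagon, diamond} and column 3 has {circle, triangle, star, diamond}, leaving only square.
Row 3, column 6: row 3 has {triangle, star, hexagon, square, diamond} and column 6 has {hexagon, diamond}, leaving only circle.
Row 4, column 2: row 4 has {circle, triangle} and column 2 has {circle, triangle, hexagon, square, diamond}, leaving only star.
Row 4, column 6: row 4 has {circle, triangle, star} and column 6 has {circle, hexagon, diamond}, leaving only square.
Row 5, column 5: row 5 has {circle, triangle, square, diamond} and column 5 has {circle, triangle, star, square}, leaving only hexagon.
Row 4, column 5: row 4 has {circle, triangle, star, square} and column 5 has {circle, triangle, star, hexagon, square}, leaving only diamond.
Row 4, column 1: row 4 has {circle, triangle, star, square, diamond} and column 1 has {circle, triangle, star, square}, leaving only hexagon.
Row 6 already has {circle, square} and column 1 already has {circle, triangle, star, hexagon, square}, so row 6, column 1 must be diamond.

diamond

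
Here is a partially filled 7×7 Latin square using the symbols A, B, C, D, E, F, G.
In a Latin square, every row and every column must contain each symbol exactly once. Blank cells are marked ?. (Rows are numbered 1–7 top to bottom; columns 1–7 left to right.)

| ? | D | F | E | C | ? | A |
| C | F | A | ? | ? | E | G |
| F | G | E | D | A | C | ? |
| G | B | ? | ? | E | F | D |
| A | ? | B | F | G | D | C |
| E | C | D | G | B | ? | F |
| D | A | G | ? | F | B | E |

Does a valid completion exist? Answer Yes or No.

No row or column among the givens repeats a symbol, and propagating forced cells runs into no contradiction.
One valid completion exists (for instance, B D F E C G A / C F A B D E G / F G E D A C B / G B C A E F D / A E B F G D C / E C D G B A F / D A G C F B E).

Yes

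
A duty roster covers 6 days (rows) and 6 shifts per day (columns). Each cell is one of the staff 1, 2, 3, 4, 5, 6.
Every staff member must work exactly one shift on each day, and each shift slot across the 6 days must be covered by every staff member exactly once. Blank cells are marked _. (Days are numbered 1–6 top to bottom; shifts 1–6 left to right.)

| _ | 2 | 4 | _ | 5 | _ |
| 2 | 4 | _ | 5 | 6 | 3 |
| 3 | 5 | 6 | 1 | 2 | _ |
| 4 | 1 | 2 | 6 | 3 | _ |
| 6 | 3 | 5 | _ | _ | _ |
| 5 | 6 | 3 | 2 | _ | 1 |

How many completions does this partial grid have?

1

Day 1, shift 1: eliminating its day and shift leaves {1}.
Day 1, shift 4: eliminating its day and shift leaves {3}.
Day 1, shift 6: eliminating its day and shift leaves {6}.
Day 2, shift 3: eliminating its day and shift leaves {1}.
Day 3, shift 6: eliminating its day and shift leaves {4}.
Day 4, shift 6: eliminating its day and shift leaves {5}.
Day 5, shift 4: eliminating its day and shift leaves {4}.
Day 5, shift 5: eliminating its day and shift leaves {1, 4}.
Day 5, shift 6: eliminating its day and shift leaves {2, 4}.
Day 6, shift 5: eliminating its day and shift leaves {4}.
Only one assignment across all blanks avoids any day or shift repeat, giving 1 completion.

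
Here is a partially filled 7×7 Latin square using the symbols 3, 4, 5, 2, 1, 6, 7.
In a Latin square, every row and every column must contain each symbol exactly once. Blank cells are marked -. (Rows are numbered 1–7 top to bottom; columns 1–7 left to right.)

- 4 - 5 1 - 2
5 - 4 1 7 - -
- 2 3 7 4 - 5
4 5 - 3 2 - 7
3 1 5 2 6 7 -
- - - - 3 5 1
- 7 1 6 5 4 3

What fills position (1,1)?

6

Row 2, column 7: row 2 has {4, 5, 1, 7} and column 7 has {3, 5, 2, 1, 7}, leaving only 6.
Row 2, column 2: row 2 has {4, 5, 1, 6, 7} and column 2 has {4, 5, 2, 1, 7}, leaving only 3.
Row 2, column 6: row 2 has {3, 4, 5, 1, 6, 7} and column 6 has {4, 5, 7}, leaving only 2.
Row 4, column 3: row 4 has {3, 4, 5, 2, 7} and column 3 has {3, 4, 5, 1}, leaving only 6.
Row 1, column 3: row 1 has {4, 5, 2, 1} and column 3 has {3, 4, 5, 1, 6}, leaving only 7.
Row 1 already has {4, 5, 2, 1, 7} and column 1 already has {3, 4, 5}, so row 1, column 1 must be 6.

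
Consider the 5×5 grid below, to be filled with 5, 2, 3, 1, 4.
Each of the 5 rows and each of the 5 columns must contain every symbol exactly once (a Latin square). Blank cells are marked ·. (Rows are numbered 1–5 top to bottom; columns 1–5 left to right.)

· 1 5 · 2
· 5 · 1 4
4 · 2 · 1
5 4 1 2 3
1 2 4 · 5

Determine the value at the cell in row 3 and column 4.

Row 1, column 1: row 1 has {5, 2, 1} and column 1 has {5, 1, 4}, leaving only 3.
Row 1, column 4: row 1 has {5, 2, 3, 1} and column 4 has {2, 1}, leaving only 4.
Row 2, column 1: row 2 has {5, 1, 4} and column 1 has {5, 3, 1, 4}, leaving only 2.
Row 2, column 3: row 2 has {5, 2, 1, 4} and column 3 has {5, 2, 1, 4}, leaving only 3.
Row 3, column 2: row 3 has {2, 1, 4} and column 2 has {5, 2, 1, 4}, leaving only 3.
Row 3 already has {2, 3, 1, 4} and column 4 already has {2, 1, 4}, so row 3, column 4 must be 5.

5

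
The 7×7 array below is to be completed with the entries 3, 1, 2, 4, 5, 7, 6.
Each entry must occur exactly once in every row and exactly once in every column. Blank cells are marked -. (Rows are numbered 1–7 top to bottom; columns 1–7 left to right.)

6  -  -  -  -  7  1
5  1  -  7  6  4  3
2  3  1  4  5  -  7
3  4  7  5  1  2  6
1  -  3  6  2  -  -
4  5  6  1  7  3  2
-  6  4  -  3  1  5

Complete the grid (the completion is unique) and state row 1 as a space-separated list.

Row 1, column 2: row 1 has {1, 7, 6} and column 2 has {3, 1, 4, 5, 6}, leaving only 2.
Row 1, column 3: row 1 has {1, 2, 7, 6} and column 3 has {3, 1, 4, 7, 6}, leaving only 5.
Row 1, column 4: row 1 has {1, 2, 5, 7, 6} and column 4 has {1, 4, 5, 7, 6}, leaving only 3.
Row 1, column 5: row 1 has {3, 1, 2, 5, 7, 6} and column 5 has {3, 1, 2, 5, 7, 6}, leaving only 4.
So row 1 reads: 6 2 5 3 4 7 1.

6 2 5 3 4 7 1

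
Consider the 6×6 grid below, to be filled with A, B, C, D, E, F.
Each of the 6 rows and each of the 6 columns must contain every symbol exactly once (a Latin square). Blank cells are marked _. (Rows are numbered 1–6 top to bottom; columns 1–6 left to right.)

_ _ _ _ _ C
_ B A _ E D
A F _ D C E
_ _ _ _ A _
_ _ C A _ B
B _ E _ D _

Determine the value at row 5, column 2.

D

Row 3, column 3: row 3 has {A, C, D, E, F} and column 3 has {A, C, E}, leaving only B.
Row 4, column 6: row 4 has {A} and column 6 has {B, C, D, E}, leaving only F.
Row 4, column 3: row 4 has {A, F} and column 3 has {A, B, C, E}, leaving only D.
Row 1, column 3: row 1 has {C} and column 3 has {A, B, C, D, E}, leaving only F.
Row 1, column 5: row 1 has {C, F} and column 5 has {A, C, D, E}, leaving only B.
Row 1, column 4: row 1 has {B, C, F} and column 4 has {A, D}, leaving only E.
Row 1, column 1: row 1 has {B, C, E, F} and column 1 has {A, B}, leaving only D.
Row 1, column 2: row 1 has {B, C, D, E, F} and column 2 has {B, F}, leaving only A.
Row 5, column 5: row 5 has {A, B, C} and column 5 has {A, B, C, D, E}, leaving only F.
Row 5, column 1: row 5 has {A, B, C, F} and column 1 has {A, B, D}, leaving only E.
Row 5 already has {A, B, C, E, F} and column 2 already has {A, B, F}, so row 5, column 2 must be D.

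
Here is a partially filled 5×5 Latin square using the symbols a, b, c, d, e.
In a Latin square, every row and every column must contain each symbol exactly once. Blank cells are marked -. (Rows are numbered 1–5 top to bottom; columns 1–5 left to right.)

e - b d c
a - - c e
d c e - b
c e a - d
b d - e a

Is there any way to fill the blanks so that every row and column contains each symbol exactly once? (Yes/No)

Yes

No row or column among the givens repeats a symbol, and propagating forced cells runs into no contradiction.
One valid completion exists (for instance, e a b d c / a b d c e / d c e a b / c e a b d / b d c e a).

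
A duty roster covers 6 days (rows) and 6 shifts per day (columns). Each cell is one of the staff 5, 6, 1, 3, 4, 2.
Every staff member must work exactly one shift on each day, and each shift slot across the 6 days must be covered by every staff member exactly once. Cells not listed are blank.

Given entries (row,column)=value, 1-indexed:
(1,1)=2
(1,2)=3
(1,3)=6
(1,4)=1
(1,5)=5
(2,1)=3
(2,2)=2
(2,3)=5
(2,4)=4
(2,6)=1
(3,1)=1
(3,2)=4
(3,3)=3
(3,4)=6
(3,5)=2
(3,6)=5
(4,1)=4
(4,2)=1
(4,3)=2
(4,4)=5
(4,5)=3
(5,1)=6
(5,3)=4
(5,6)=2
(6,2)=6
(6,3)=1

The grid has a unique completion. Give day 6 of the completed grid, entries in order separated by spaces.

5 6 1 2 4 3

Day 6, shift 1: day 6 has {6, 1} and shift 1 has {6, 1, 3, 4, 2}, leaving only 5.
Day 6, shift 5: day 6 has {5, 6, 1} and shift 5 has {5, 3, 2}, leaving only 4.
Day 6, shift 6: day 6 has {5, 6, 1, 4} and shift 6 has {5, 1, 2}, leaving only 3.
Day 6, shift 4: day 6 has {5, 6, 1, 3, 4} and shift 4 has {5, 6, 1, 4}, leaving only 2.
So day 6 reads: 5 6 1 2 4 3.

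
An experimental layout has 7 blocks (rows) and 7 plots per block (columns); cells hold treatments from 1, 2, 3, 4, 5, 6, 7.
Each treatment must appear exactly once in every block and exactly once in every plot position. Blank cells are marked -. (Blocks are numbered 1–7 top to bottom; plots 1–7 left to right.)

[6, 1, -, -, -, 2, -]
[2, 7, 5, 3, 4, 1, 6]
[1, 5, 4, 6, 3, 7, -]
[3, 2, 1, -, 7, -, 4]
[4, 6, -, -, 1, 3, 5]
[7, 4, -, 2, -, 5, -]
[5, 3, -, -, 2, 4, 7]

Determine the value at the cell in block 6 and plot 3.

Block 1, plot 5: block 1 has {1, 2, 6} and plot 5 has {1, 2, 3, 4, 7}, leaving only 5.
Block 1, plot 7: block 1 has {1, 2, 5, 6} and plot 7 has {4, 5, 6, 7}, leaving only 3.
Block 1, plot 3: block 1 has {1, 2, 3, 5, 6} and plot 3 has {1, 4, 5}, leaving only 7.
Block 1, plot 4: block 1 has {1, 2, 3, 5, 6, 7} and plot 4 has {2, 3, 6}, leaving only 4.
Block 3, plot 7: block 3 has {1, 3, 4, 5, 6, 7} and plot 7 has {3, 4, 5, 6, 7}, leaving only 2.
Block 4, plot 4: block 4 has {1, 2, 3, 4, 7} and plot 4 has {2, 3, 4, 6}, leaving only 5.
Block 4, plot 6: block 4 has {1, 2, 3, 4, 5, 7} and plot 6 has {1, 2, 3, 4, 5, 7}, leaving only 6.
Block 5, plot 3: block 5 has {1, 3, 4, 5, 6} and plot 3 has {1, 4, 5, 7}, leaving only 2.
Block 5, plot 4: block 5 has {1, 2, 3, 4, 5, 6} and plot 4 has {2, 3, 4, 5, 6}, leaving only 7.
Block 6, plot 5: block 6 has {2, 4, 5, 7} and plot 5 has {1, 2, 3, 4, 5, 7}, leaving only 6.
Block 6 already has {2, 4, 5, 6, 7} and plot 3 already has {1, 2, 4, 5, 7}, so block 6, plot 3 must be 3.

3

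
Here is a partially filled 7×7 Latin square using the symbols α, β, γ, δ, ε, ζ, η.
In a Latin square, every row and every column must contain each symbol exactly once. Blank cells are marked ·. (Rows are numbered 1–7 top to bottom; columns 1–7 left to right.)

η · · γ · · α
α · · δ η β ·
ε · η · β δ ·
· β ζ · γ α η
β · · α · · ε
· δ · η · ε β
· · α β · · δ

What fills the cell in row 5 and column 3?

Row 1, column 6: row 1 has {α, γ, η} and column 6 has {α, β, δ, ε}, leaving only ζ.
Row 1, column 2: row 1 has {α, γ, ζ, η} and column 2 has {β, δ}, leaving only ε.
Row 1, column 5: row 1 has {α, γ, ε, ζ, η} and column 5 has {β, γ, η}, leaving only δ.
Row 1, column 3: row 1 has {α, γ, δ, ε, ζ, η} and column 3 has {α, ζ, η}, leaving only β.
Row 3, column 4: row 3 has {β, δ, ε, η} and column 4 has {α, β, γ, δ, η}, leaving only ζ.
Row 3, column 7: row 3 has {β, δ, ε, ζ, η} and column 7 has {α, β, δ, ε, η}, leaving only γ.
Row 2, column 7: row 2 has {α, β, δ, η} and column 7 has {α, β, γ, δ, ε, η}, leaving only ζ.
Row 2, column 2: row 2 has {α, β, δ, ζ, η} and column 2 has {β, δ, ε}, leaving only γ.
Row 2, column 3: row 2 has {α, β, γ, δ, ζ, η} and column 3 has {α, β, ζ, η}, leaving only ε.
Row 3, column 2: row 3 has {β, γ, δ, ε, ζ, η} and column 2 has {β, γ, δ, ε}, leaving only α.
Row 4, column 1: row 4 has {α, β, γ, ζ, η} and column 1 has {α, β, ε, η}, leaving only δ.
Row 4, column 4: row 4 has {α, β, γ, δ, ζ, η} and column 4 has {α, β, γ, δ, ζ, η}, leaving only ε.
Row 5, column 5: row 5 has {α, β, ε} and column 5 has {β, γ, δ, η}, leaving only ζ.
Row 5, column 2: row 5 has {α, β, ε, ζ} and column 2 has {α, β, γ, δ, ε}, leaving only η.
Row 5, column 6: row 5 has {α, β, ε, ζ, η} and column 6 has {α, β, δ, ε, ζ}, leaving only γ.
Row 5 already has {α, β, γ, ε, ζ, η} and column 3 already has {α, β, ε, ζ, η}, so row 5, column 3 must be δ.

δ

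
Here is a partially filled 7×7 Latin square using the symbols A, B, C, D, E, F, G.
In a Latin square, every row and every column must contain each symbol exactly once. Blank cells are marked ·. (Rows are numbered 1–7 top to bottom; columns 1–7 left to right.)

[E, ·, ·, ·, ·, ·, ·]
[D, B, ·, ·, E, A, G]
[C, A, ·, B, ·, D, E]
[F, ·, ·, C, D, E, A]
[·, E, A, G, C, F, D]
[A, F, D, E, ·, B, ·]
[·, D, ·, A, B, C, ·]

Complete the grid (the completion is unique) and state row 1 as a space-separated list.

E C F D A G B

Row 1, column 6: row 1 has {E} and column 6 has {A, B, C, D, E, F}, leaving only G.
Row 1, column 2: row 1 has {E, G} and column 2 has {A, B, D, E, F}, leaving only C.
Row 2, column 4: row 2 has {A, B, D, E, G} and column 4 has {A, B, C, E, G}, leaving only F.
Row 1, column 4: row 1 has {C, E, G} and column 4 has {A, B, C, E, F, G}, leaving only D.
Row 2, column 3: row 2 has {A, B, D, E, F, G} and column 3 has {A, D}, leaving only C.
Row 4, column 2: row 4 has {A, C, D, E, F} and column 2 has {A, B, C, D, E, F}, leaving only G.
Row 4, column 3: row 4 has {A, C, D, E, F, G} and column 3 has {A, C, D}, leaving only B.
Row 1, column 3: row 1 has {C, D, E, G} and column 3 has {A, B, C, D}, leaving only F.
Row 1, column 5: row 1 has {C, D, E, F, G} and column 5 has {B, C, D, E}, leaving only A.
Row 1, column 7: row 1 has {A, C, D, E, F, G} and column 7 has {A, D, E, G}, leaving only B.
So row 1 reads: E C F D A G B.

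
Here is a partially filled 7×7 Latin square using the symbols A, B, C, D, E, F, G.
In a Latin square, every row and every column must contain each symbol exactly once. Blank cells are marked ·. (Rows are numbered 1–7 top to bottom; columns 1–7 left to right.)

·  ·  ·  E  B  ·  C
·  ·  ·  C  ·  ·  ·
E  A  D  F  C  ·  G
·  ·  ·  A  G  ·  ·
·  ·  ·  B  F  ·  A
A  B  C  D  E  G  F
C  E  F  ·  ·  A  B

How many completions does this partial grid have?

Row 1, column 1: eliminating its row and column leaves {D, F, G}.
Row 1, column 2: eliminating its row and column leaves {D, F, G}.
Row 1, column 3: eliminating its row and column leaves {A, G}.
Row 1, column 6: eliminating its row and column leaves {D, F}.
Row 2, column 1: eliminating its row and column leaves {B, D, F, G}.
Row 2, column 2: eliminating its row and column leaves {D, F, G}.
Row 2, column 3: eliminating its row and column leaves {A, B, E, G}.
Row 2, column 5: eliminating its row and column leaves {A, D}.
Row 2, column 6: eliminating its row and column leaves {B, D, E, F}.
Row 2, column 7: eliminating its row and column leaves {D, E}.
Row 3, column 6: eliminating its row and column leaves {B}.
Row 4, column 1: eliminating its row and column leaves {B, D, F}.
Row 4, column 2: eliminating its row and column leaves {C, D, F}.
Row 4, column 3: eliminating its row and column leaves {B, E}.
Row 4, column 6: eliminating its row and column leaves {B, C, D, E, F}.
Row 4, column 7: eliminating its row and column leaves {D, E}.
Row 5, column 1: eliminating its row and column leaves {D, G}.
Row 5, column 2: eliminating its row and column leaves {C, D, G}.
Row 5, column 3: eliminating its row and column leaves {E, G}.
Row 5, column 6: eliminating its row and column leaves {C, D, E}.
Row 7, column 4: eliminating its row and column leaves {G}.
Row 7, column 5: eliminating its row and column leaves {D}.
Enumerating the assignments across these blanks that avoid any row or column repeat gives 10 completions.

10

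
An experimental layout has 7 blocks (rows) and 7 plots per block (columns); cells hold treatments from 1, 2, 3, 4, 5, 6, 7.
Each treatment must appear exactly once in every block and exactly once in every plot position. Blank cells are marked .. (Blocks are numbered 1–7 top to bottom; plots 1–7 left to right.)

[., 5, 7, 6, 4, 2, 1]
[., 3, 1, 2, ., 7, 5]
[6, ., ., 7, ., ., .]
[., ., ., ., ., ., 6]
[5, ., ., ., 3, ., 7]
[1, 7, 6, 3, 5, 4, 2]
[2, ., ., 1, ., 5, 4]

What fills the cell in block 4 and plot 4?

5

Block 1, plot 1: block 1 has {1, 2, 4, 5, 6, 7} and plot 1 has {1, 2, 5, 6}, leaving only 3.
Block 2, plot 1: block 2 has {1, 2, 3, 5, 7} and plot 1 has {1, 2, 3, 5, 6}, leaving only 4.
Block 2, plot 5: block 2 has {1, 2, 3, 4, 5, 7} and plot 5 has {3, 4, 5}, leaving only 6.
Block 3, plot 7: block 3 has {6, 7} and plot 7 has {1, 2, 4, 5, 6, 7}, leaving only 3.
Block 3, plot 6: block 3 has {3, 6, 7} and plot 6 has {2, 4, 5, 7}, leaving only 1.
Block 3, plot 5: block 3 has {1, 3, 6, 7} and plot 5 has {3, 4, 5, 6}, leaving only 2.
Block 3, plot 2: block 3 has {1, 2, 3, 6, 7} and plot 2 has {3, 5, 7}, leaving only 4.
Block 3, plot 3: block 3 has {1, 2, 3, 4, 6, 7} and plot 3 has {1, 6, 7}, leaving only 5.
Block 4, plot 1: block 4 has {6} and plot 1 has {1, 2, 3, 4, 5, 6}, leaving only 7.
Block 4, plot 5: block 4 has {6, 7} and plot 5 has {2, 3, 4, 5, 6}, leaving only 1.
Block 4, plot 2: block 4 has {1, 6, 7} and plot 2 has {3, 4, 5, 7}, leaving only 2.
Block 4, plot 6: block 4 has {1, 2, 6, 7} and plot 6 has {1, 2, 4, 5, 7}, leaving only 3.
Block 4, plot 3: block 4 has {1, 2, 3, 6, 7} and plot 3 has {1, 5, 6, 7}, leaving only 4.
Block 4 already has {1, 2, 3, 4, 6, 7} and plot 4 already has {1, 2, 3, 6, 7}, so block 4, plot 4 must be 5.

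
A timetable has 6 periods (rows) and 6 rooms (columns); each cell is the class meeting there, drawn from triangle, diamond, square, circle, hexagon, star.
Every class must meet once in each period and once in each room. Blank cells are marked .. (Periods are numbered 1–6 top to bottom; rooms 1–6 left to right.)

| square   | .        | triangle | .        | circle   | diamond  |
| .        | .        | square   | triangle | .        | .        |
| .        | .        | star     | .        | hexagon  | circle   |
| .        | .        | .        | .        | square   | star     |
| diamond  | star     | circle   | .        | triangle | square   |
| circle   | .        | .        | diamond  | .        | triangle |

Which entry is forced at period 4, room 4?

circle

Period 1, room 2: period 1 has {triangle, diamond, square, circle} and room 2 has {star}, leaving only hexagon.
Period 1, room 4: period 1 has {triangle, diamond, square, circle, hexagon} and room 4 has {triangle, diamond}, leaving only star.
Period 2, room 6: period 2 has {triangle, square} and room 6 has {triangle, diamond, square, circle, star}, leaving only hexagon.
Period 2, room 1: period 2 has {triangle, square, hexagon} and room 1 has {diamond, square, circle}, leaving only star.
Period 2, room 5: period 2 has {triangle, square, hexagon, star} and room 5 has {triangle, square, circle, hexagon}, leaving only diamond.
Period 2, room 2: period 2 has {triangle, diamond, square, hexagon, star} and room 2 has {hexagon, star}, leaving only circle.
Period 3, room 1: period 3 has {circle, hexagon, star} and room 1 has {diamond, square, circle, star}, leaving only triangle.
Period 3, room 4: period 3 has {triangle, circle, hexagon, star} and room 4 has {triangle, diamond, star}, leaving only square.
Period 3, room 2: period 3 has {triangle, square, circle, hexagon, star} and room 2 has {circle, hexagon, star}, leaving only diamond.
Period 4, room 1: period 4 has {square, star} and room 1 has {triangle, diamond, square, circle, star}, leaving only hexagon.
Period 4 already has {square, hexagon, star} and room 4 already has {triangle, diamond, square, star}, so period 4, room 4 must be circle.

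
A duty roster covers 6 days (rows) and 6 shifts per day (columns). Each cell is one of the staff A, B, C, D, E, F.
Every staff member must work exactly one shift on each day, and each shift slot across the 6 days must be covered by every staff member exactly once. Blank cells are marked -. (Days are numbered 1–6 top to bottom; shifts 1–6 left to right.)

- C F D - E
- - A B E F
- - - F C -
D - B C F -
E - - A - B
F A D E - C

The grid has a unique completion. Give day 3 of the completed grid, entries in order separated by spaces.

Day 3, shift 3: day 3 has {C, F} and shift 3 has {A, B, D, F}, leaving only E.
Day 2, shift 1: day 2 has {A, B, E, F} and shift 1 has {D, E, F}, leaving only C.
Day 2, shift 2: day 2 has {A, B, C, E, F} and shift 2 has {A, C}, leaving only D.
Day 3, shift 2: day 3 has {C, E, F} and shift 2 has {A, C, D}, leaving only B.
Day 3, shift 1: day 3 has {B, C, E, F} and shift 1 has {C, D, E, F}, leaving only A.
Day 3, shift 6: day 3 has {A, B, C, E, F} and shift 6 has {B, C, E, F}, leaving only D.
So day 3 reads: A B E F C D.

A B E F C D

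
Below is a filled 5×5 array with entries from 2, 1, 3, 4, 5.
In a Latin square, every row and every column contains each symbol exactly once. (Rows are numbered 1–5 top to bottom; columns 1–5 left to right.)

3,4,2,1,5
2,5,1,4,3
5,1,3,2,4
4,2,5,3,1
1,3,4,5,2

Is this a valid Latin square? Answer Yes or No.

Each row is a permutation of the 5 symbols, and so is each column.

Yes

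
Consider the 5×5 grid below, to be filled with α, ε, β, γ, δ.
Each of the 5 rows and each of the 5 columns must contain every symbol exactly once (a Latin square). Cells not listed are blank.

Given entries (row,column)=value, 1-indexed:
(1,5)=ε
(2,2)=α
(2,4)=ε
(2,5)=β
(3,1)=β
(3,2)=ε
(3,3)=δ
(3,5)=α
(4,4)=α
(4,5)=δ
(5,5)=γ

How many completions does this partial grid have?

Row 1, column 1: eliminating its row and column leaves {α, γ, δ}.
Row 1, column 2: eliminating its row and column leaves {β, γ, δ}.
Row 1, column 3: eliminating its row and column leaves {α, β, γ}.
Row 1, column 4: eliminating its row and column leaves {β, γ, δ}.
Row 2, column 1: eliminating its row and column leaves {γ, δ}.
Row 2, column 3: eliminating its row and column leaves {γ}.
Row 3, column 4: eliminating its row and column leaves {γ}.
Row 4, column 1: eliminating its row and column leaves {ε, γ}.
Row 4, column 2: eliminating its row and column leaves {β, γ}.
Row 4, column 3: eliminating its row and column leaves {ε, β, γ}.
Row 5, column 1: eliminating its row and column leaves {α, ε, δ}.
Row 5, column 2: eliminating its row and column leaves {β, δ}.
Row 5, column 3: eliminating its row and column leaves {α, ε, β}.
Row 5, column 4: eliminating its row and column leaves {β, δ}.
Enumerating the assignments across these blanks that avoid any row or column repeat gives 3 completions.

3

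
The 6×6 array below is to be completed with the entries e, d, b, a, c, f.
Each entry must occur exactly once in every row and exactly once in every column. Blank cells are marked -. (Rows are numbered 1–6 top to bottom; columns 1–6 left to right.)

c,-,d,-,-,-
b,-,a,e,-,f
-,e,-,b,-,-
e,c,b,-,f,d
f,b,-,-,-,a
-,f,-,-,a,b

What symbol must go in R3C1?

a

Row 1, column 2: row 1 has {d, c} and column 2 has {e, b, c, f}, leaving only a.
Row 1, column 4: row 1 has {d, a, c} and column 4 has {e, b}, leaving only f.
Row 1, column 6: row 1 has {d, a, c, f} and column 6 has {d, b, a, f}, leaving only e.
Row 1, column 5: row 1 has {e, d, a, c, f} and column 5 has {a, f}, leaving only b.
Row 2, column 2: row 2 has {e, b, a, f} and column 2 has {e, b, a, c, f}, leaving only d.
Row 2, column 5: row 2 has {e, d, b, a, f} and column 5 has {b, a, f}, leaving only c.
Row 3, column 5: row 3 has {e, b} and column 5 has {b, a, c, f}, leaving only d.
Row 3 already has {e, d, b} and column 1 already has {e, b, c, f}, so row 3, column 1 must be a.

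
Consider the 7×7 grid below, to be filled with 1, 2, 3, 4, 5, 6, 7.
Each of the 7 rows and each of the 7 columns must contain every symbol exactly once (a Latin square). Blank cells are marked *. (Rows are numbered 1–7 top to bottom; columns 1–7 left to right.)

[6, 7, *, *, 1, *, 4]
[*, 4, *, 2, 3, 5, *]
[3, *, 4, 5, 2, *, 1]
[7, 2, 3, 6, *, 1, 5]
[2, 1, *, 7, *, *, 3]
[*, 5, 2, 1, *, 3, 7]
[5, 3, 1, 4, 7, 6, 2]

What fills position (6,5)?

Row 1, column 3: row 1 has {1, 4, 6, 7} and column 3 has {1, 2, 3, 4}, leaving only 5.
Row 1, column 4: row 1 has {1, 4, 5, 6, 7} and column 4 has {1, 2, 4, 5, 6, 7}, leaving only 3.
Row 1, column 6: row 1 has {1, 3, 4, 5, 6, 7} and column 6 has {1, 3, 5, 6}, leaving only 2.
Row 2, column 1: row 2 has {2, 3, 4, 5} and column 1 has {2, 3, 5, 6, 7}, leaving only 1.
Row 2, column 7: row 2 has {1, 2, 3, 4, 5} and column 7 has {1, 2, 3, 4, 5, 7}, leaving only 6.
Row 2, column 3: row 2 has {1, 2, 3, 4, 5, 6} and column 3 has {1, 2, 3, 4, 5}, leaving only 7.
Row 3, column 2: row 3 has {1, 2, 3, 4, 5} and column 2 has {1, 2, 3, 4, 5, 7}, leaving only 6.
Row 3, column 6: row 3 has {1, 2, 3, 4, 5, 6} and column 6 has {1, 2, 3, 5, 6}, leaving only 7.
Row 4, column 5: row 4 has {1, 2, 3, 5, 6, 7} and column 5 has {1, 2, 3, 7}, leaving only 4.
Row 6 already has {1, 2, 3, 5, 7} and column 5 already has {1, 2, 3, 4, 7}, so row 6, column 5 must be 6.

6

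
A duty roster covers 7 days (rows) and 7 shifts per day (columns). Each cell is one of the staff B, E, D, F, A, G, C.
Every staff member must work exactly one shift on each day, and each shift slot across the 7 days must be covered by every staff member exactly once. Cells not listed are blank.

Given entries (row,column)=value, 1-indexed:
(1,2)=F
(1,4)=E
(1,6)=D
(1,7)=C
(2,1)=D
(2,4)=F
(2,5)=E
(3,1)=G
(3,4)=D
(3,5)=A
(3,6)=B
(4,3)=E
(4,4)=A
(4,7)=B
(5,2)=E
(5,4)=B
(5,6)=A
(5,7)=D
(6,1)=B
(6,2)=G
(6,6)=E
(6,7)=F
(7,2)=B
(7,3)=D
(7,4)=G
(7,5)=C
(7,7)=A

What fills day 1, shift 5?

B

Day 1, shift 1: day 1 has {E, D, F, C} and shift 1 has {B, D, G}, leaving only A.
Day 2, shift 7: day 2 has {E, D, F} and shift 7 has {B, D, F, A, C}, leaving only G.
Day 2, shift 6: day 2 has {E, D, F, G} and shift 6 has {B, E, D, A}, leaving only C.
Day 2, shift 2: day 2 has {E, D, F, G, C} and shift 2 has {B, E, F, G}, leaving only A.
Day 2, shift 3: day 2 has {E, D, F, A, G, C} and shift 3 has {E, D}, leaving only B.
Day 1, shift 3: day 1 has {E, D, F, A, C} and shift 3 has {B, E, D}, leaving only G.
Day 1 already has {E, D, F, A, G, C} and shift 5 already has {E, A, C}, so day 1, shift 5 must be B.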